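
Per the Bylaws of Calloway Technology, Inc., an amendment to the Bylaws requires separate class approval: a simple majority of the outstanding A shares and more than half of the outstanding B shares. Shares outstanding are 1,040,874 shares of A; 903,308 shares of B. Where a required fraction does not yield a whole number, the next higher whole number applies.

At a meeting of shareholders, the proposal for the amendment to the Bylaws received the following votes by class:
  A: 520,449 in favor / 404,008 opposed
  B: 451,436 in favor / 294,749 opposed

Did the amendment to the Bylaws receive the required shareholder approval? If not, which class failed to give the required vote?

Not approved — the B shares did not give the required vote.

A: a majority of 1040874 is 520438; 520,438 required, 520,449 in favor — approved.
B: a majority of 903308 is 451655; 451,655 required, 451,436 in favor — not approved.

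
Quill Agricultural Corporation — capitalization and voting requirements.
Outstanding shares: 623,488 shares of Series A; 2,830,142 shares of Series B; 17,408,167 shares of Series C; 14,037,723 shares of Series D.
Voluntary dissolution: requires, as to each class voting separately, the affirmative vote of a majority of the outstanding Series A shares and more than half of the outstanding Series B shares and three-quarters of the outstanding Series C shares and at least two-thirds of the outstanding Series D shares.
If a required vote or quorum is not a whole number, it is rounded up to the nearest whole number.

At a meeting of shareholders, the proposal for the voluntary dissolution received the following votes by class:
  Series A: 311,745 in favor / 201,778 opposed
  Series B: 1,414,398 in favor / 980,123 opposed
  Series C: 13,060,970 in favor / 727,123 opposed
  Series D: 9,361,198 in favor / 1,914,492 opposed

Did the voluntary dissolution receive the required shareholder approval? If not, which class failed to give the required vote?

Not approved — the Series B shares did not give the required vote.

Series A: a majority of 623488 is 311745; 311,745 required, 311,745 in favor — approved.
Series B: a majority of 2830142 is 1415072; 1,415,072 required, 1,414,398 in favor — not approved.
Series C: 3/4 of 17408167 = 13056125.25, rounded up to 13056126; 13,056,126 required, 13,060,970 in favor — approved.
Series D: 2/3 of 14037723 = 9358482; 9,358,482 required, 9,361,198 in favor — approved.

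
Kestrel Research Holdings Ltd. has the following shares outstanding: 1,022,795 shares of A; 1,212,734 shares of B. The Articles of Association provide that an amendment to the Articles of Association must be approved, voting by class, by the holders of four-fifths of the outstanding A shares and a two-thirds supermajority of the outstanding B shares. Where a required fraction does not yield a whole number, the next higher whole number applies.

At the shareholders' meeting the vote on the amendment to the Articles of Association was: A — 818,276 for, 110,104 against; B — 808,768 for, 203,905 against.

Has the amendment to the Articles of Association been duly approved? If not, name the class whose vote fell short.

Approved — every class gave the required vote.

A: 4/5 of 1022795 = 818236; 818,236 required, 818,276 in favor — approved.
B: 2/3 of 1212734 = 808489.33, rounded up to 808490; 808,490 required, 808,768 in favor — approved.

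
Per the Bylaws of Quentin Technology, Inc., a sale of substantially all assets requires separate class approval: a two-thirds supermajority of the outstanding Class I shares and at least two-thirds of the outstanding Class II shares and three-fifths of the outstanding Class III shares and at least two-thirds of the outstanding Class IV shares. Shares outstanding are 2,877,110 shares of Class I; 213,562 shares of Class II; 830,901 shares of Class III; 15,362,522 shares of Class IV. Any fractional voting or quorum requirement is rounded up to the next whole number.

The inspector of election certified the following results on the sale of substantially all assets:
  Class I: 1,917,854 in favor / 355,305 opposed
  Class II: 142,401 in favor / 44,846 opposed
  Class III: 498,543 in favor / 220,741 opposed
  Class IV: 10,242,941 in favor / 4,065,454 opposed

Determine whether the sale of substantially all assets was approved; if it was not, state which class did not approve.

Not approved — the Class I shares did not give the required vote.

Class I: 2/3 of 2877110 = 1918073.33, rounded up to 1918074; 1,918,074 required, 1,917,854 in favor — not approved.
Class II: 2/3 of 213562 = 142374.67, rounded up to 142375; 142,375 required, 142,401 in favor — approved.
Class III: 3/5 of 830901 = 498540.60, rounded up to 498541; 498,541 required, 498,543 in favor — approved.
Class IV: 2/3 of 15362522 = 10241681.33, rounded up to 10241682; 10,241,682 required, 10,242,941 in favor — approved.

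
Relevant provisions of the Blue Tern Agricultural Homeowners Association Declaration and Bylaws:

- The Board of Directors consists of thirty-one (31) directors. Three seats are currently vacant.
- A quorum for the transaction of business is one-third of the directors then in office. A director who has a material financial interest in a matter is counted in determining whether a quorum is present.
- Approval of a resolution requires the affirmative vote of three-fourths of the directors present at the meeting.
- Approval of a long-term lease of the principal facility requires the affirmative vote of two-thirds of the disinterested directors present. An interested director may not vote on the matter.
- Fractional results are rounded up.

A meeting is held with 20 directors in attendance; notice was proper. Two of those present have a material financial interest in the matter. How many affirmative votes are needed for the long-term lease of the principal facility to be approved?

12

The long-term lease of the principal facility requires two-thirds of the disinterested directors present (20 − 2 = 18).
2/3 of 18 = 12.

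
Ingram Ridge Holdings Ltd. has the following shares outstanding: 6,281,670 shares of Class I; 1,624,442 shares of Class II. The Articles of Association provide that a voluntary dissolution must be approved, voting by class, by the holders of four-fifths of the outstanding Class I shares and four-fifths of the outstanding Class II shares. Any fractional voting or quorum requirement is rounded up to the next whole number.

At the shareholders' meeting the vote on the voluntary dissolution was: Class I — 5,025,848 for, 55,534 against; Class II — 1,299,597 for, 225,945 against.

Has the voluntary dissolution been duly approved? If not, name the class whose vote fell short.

Class I: 4/5 of 6281670 = 5025336; 5,025,336 required, 5,025,848 in favor — approved.
Class II: 4/5 of 1624442 = 1299553.60, rounded up to 1299554; 1,299,554 required, 1,299,597 in favor — approved.

Approved — every class gave the required vote.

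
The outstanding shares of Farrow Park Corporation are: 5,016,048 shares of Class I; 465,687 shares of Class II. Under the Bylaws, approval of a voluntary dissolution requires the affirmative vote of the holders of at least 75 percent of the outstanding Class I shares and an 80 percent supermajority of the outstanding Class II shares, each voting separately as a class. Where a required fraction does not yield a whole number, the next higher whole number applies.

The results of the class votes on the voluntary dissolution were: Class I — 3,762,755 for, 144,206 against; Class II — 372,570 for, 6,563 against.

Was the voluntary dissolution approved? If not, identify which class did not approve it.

Class I: 3/4 of 5016048 = 3762036; 3,762,036 required, 3,762,755 in favor — approved.
Class II: 4/5 of 465687 = 372549.60, rounded up to 372550; 372,550 required, 372,570 in favor — approved.

Approved — every class gave the required vote.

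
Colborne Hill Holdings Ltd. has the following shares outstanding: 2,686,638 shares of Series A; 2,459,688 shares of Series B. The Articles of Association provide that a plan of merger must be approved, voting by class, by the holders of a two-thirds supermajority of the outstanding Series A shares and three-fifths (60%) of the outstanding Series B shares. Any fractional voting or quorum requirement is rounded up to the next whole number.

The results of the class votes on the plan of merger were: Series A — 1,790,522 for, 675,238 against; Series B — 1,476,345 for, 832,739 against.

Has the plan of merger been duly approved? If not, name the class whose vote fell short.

Not approved — the Series A shares did not give the required vote.

Series A: 2/3 of 2686638 = 1791092; 1,791,092 required, 1,790,522 in favor — not approved.
Series B: 3/5 of 2459688 = 1475812.80, rounded up to 1475813; 1,475,813 required, 1,476,345 in favor — approved.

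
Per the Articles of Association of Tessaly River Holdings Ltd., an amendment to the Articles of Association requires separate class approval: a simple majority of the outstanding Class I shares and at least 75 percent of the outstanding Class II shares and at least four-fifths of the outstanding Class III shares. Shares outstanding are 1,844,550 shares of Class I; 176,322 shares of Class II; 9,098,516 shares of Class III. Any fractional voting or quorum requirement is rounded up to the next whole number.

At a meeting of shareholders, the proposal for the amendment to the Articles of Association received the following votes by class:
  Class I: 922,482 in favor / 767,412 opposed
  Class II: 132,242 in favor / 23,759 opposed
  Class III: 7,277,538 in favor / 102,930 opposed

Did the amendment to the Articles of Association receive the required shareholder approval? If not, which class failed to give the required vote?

Not approved — the Class III shares did not give the required vote.

Class I: a majority of 1844550 is 922276; 922,276 required, 922,482 in favor — approved.
Class II: 3/4 of 176322 = 132241.50, rounded up to 132242; 132,242 required, 132,242 in favor — approved.
Class III: 4/5 of 9098516 = 7278812.80, rounded up to 7278813; 7,278,813 required, 7,277,538 in favor — not approved.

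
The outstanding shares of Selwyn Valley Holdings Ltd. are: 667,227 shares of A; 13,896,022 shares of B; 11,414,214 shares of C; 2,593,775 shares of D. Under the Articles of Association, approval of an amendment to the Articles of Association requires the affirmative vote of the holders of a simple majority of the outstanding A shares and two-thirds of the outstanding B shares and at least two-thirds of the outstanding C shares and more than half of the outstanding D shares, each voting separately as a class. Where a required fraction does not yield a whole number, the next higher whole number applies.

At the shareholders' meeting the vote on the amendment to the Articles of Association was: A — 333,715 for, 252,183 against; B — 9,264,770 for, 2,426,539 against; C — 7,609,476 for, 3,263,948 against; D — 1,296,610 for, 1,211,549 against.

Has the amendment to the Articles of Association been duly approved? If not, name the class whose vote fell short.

A: a majority of 667227 is 333614; 333,614 required, 333,715 in favor — approved.
B: 2/3 of 13896022 = 9264014.67, rounded up to 9264015; 9,264,015 required, 9,264,770 in favor — approved.
C: 2/3 of 11414214 = 7609476; 7,609,476 required, 7,609,476 in favor — approved.
D: a majority of 2593775 is 1296888; 1,296,888 required, 1,296,610 in favor — not approved.

Not approved — the D shares did not give the required vote.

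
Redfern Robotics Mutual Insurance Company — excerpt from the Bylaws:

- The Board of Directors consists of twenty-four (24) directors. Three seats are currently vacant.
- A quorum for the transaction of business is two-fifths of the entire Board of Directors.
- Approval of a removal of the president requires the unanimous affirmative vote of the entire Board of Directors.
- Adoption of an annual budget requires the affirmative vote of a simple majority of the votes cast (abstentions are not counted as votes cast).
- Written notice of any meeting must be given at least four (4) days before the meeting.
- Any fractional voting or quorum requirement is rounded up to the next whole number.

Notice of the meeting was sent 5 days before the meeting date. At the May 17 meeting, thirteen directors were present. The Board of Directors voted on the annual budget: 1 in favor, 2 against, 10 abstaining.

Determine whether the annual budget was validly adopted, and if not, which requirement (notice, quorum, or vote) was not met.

Invalid — vote requirement not satisfied.

Notice: 5 days given; 4 required (5 ≥ 4). Satisfied.
Quorum: 13 present; quorum is 10. Satisfied.
Vote: the annual budget requires a majority of the votes cast (13 present − 10 abstaining = 3). A majority of 3 is 2, so 2 affirmative votes are needed; 1 voted in favor. Not satisfied.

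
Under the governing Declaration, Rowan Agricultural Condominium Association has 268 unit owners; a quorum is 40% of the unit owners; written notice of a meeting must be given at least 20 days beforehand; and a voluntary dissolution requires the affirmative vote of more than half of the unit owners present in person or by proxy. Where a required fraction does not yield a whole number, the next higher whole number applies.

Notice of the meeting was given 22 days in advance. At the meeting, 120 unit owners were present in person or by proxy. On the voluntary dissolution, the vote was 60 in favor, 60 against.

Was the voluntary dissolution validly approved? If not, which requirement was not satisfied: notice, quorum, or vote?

Notice: 22 days given; 20 required. Satisfied.
Quorum: 40% of 268 = 107.20, rounded up to 108; 120 present. Satisfied.
Vote: requires a majority of those present (120); a majority of 120 is 61, so 61 needed; 60 in favor. Not satisfied.

Invalid — vote requirement not satisfied.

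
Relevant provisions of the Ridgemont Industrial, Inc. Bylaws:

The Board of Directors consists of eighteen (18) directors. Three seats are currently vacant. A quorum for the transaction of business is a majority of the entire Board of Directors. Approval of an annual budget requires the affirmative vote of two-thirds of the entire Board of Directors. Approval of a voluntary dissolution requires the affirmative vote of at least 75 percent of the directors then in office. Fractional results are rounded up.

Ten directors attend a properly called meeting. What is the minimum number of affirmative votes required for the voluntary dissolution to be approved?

The voluntary dissolution requires three-fourths of the directors then in office (15).
3/4 of 15 = 11.25, rounded up to 12.
(Only 10 can vote, so the voluntary dissolution cannot pass at this meeting, but the required vote is still 12.)

12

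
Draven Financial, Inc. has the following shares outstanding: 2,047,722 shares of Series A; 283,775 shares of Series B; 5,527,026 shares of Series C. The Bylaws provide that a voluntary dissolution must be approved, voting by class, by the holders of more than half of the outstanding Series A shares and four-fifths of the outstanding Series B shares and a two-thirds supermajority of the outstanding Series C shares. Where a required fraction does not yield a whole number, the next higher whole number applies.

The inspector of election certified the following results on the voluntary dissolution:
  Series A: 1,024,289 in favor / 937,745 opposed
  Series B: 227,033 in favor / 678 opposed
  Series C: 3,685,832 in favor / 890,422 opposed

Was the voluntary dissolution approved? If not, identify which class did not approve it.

Approved — every class gave the required vote.

Series A: a majority of 2047722 is 1023862; 1,023,862 required, 1,024,289 in favor — approved.
Series B: 4/5 of 283775 = 227020; 227,020 required, 227,033 in favor — approved.
Series C: 2/3 of 5527026 = 3684684; 3,684,684 required, 3,685,832 in favor — approved.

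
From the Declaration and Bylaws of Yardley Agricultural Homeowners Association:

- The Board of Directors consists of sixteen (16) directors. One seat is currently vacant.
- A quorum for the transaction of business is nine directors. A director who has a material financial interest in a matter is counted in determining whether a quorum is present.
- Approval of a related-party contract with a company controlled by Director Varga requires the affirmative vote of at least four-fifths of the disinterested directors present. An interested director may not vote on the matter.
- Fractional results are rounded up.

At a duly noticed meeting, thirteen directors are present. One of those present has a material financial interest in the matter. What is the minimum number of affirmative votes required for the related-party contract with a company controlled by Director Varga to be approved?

The related-party contract with a company controlled by Director Varga requires four-fifths of the disinterested directors present (13 − 1 = 12).
4/5 of 12 = 9.60, rounded up to 10.

10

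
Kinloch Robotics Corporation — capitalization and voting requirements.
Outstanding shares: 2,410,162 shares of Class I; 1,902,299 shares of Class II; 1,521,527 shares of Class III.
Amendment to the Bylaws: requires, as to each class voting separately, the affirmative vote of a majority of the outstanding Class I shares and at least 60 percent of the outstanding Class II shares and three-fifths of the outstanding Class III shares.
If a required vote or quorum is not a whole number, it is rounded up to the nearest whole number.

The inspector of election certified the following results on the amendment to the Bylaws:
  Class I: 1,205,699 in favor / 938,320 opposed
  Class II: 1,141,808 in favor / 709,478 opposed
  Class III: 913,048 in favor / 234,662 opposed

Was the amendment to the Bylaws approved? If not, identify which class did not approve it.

Class I: a majority of 2410162 is 1205082; 1,205,082 required, 1,205,699 in favor — approved.
Class II: 3/5 of 1902299 = 1141379.40, rounded up to 1141380; 1,141,380 required, 1,141,808 in favor — approved.
Class III: 3/5 of 1521527 = 912916.20, rounded up to 912917; 912,917 required, 913,048 in favor — approved.

Approved — every class gave the required vote.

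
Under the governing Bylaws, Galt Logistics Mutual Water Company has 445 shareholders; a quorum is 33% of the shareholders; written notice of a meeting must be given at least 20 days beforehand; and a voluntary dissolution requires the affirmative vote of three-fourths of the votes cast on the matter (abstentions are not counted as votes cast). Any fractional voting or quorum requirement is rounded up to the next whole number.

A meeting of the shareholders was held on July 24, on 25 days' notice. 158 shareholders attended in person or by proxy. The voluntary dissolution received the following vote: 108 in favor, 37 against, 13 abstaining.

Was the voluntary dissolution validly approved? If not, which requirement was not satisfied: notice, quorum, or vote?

Invalid — vote requirement not satisfied.

Notice: 25 days given; 20 required. Satisfied.
Quorum: 33% of 445 = 146.85, rounded up to 147; 158 present. Satisfied.
Vote: requires three-fourths of the votes cast (158 − 13 abstaining = 145); 3/4 of 145 = 108.75, rounded up to 109, so 109 needed; 108 in favor. Not satisfied.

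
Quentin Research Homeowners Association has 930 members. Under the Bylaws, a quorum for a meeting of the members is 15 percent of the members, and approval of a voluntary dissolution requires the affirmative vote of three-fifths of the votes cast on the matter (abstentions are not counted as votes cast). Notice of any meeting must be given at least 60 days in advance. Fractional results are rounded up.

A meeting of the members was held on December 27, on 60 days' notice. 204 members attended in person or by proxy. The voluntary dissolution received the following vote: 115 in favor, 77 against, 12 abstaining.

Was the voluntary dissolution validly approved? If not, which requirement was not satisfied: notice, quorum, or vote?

Notice: 60 days given; 60 required. Satisfied.
Quorum: 15% of 930 = 139.50, rounded up to 140; 204 present. Satisfied.
Vote: requires three-fifths of the votes cast (204 − 12 abstaining = 192); 3/5 of 192 = 115.20, rounded up to 116, so 116 needed; 115 in favor. Not satisfied.

Invalid — vote requirement not satisfied.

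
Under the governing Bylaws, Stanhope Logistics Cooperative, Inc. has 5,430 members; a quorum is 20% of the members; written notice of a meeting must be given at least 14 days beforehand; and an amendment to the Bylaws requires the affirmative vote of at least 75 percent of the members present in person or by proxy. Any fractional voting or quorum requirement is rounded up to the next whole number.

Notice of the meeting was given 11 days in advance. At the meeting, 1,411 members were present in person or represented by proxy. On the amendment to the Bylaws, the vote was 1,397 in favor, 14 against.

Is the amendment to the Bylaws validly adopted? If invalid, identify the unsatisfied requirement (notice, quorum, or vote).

Notice: 11 days given; 14 required. Not satisfied.
Quorum: 20% of 5,430 = 1,086; 1,411 present. Satisfied.
Vote: requires three-fourths of those present (1,411); 3/4 of 1411 = 1058.25, rounded up to 1059, so 1,059 needed; 1,397 in favor. Satisfied.

Invalid — notice requirement not satisfied.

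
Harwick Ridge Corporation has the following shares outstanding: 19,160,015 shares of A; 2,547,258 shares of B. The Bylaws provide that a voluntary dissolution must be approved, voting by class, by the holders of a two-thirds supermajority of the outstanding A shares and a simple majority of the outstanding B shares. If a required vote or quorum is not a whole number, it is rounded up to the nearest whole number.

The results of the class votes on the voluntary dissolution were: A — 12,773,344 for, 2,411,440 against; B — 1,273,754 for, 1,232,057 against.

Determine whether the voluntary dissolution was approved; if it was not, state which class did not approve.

A: 2/3 of 19160015 = 12773343.33, rounded up to 12773344; 12,773,344 required, 12,773,344 in favor — approved.
B: a majority of 2547258 is 1273630; 1,273,630 required, 1,273,754 in favor — approved.

Approved — every class gave the required vote.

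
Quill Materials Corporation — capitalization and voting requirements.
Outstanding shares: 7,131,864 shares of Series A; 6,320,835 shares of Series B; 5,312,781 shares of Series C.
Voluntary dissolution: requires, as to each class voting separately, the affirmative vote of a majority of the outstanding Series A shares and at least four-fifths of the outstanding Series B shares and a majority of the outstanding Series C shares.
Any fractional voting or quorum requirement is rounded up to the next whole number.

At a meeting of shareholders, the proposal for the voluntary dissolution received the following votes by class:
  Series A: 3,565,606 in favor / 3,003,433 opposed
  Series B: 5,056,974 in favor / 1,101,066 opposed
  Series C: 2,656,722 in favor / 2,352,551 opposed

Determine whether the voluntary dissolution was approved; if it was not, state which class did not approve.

Series A: a majority of 7131864 is 3565933; 3,565,933 required, 3,565,606 in favor — not approved.
Series B: 4/5 of 6320835 = 5056668; 5,056,668 required, 5,056,974 in favor — approved.
Series C: a majority of 5312781 is 2656391; 2,656,391 required, 2,656,722 in favor — approved.

Not approved — the Series A shares did not give the required vote.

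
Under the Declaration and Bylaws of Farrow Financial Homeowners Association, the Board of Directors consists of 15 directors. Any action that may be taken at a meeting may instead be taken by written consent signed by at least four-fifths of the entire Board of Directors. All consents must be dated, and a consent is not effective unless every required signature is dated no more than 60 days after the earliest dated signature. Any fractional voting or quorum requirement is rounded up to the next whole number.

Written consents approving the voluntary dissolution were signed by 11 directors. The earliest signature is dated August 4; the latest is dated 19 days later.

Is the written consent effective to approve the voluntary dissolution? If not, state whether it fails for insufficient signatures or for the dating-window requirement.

Signatures required: at least four-fifths of 15 — 4/5 of 15 = 12, so 12 needed; 11 signed. Insufficient.
Dating window: the latest signature is 19 days after the earliest; the limit is 60 days. Within the window.

Not effective — insufficient signatures.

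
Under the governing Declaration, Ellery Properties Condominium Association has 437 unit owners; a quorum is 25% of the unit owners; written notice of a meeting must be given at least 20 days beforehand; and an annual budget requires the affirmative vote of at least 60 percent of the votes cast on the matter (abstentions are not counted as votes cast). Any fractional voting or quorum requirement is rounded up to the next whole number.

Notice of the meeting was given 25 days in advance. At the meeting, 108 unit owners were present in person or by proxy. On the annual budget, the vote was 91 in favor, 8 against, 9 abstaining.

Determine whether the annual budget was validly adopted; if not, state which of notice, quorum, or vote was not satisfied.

Invalid — quorum requirement not satisfied.

Notice: 25 days given; 20 required. Satisfied.
Quorum: 25% of 437 = 109.25, rounded up to 110; 108 present. Not satisfied.
Vote: requires three-fifths of the votes cast (108 − 9 abstaining = 99); 3/5 of 99 = 59.40, rounded up to 60, so 60 needed; 91 in favor. Satisfied.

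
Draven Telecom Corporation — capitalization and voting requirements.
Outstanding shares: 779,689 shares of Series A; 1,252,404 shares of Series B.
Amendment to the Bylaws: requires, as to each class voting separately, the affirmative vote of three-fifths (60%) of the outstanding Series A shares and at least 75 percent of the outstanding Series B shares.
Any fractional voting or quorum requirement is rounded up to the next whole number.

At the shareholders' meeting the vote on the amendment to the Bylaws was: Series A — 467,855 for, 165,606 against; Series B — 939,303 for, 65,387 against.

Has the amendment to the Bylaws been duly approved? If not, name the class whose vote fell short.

Series A: 3/5 of 779689 = 467813.40, rounded up to 467814; 467,814 required, 467,855 in favor — approved.
Series B: 3/4 of 1252404 = 939303; 939,303 required, 939,303 in favor — approved.

Approved — every class gave the required vote.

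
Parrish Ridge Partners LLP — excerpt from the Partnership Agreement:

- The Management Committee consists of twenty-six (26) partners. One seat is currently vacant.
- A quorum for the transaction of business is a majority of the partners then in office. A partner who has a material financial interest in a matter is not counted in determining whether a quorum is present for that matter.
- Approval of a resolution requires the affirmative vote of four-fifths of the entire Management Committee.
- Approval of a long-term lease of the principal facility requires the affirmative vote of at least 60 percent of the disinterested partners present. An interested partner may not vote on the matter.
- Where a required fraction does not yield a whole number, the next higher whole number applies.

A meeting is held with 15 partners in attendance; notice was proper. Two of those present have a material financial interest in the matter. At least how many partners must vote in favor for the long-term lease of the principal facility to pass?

8

The long-term lease of the principal facility requires three-fifths of the disinterested partners present (15 − 2 = 13).
3/5 of 13 = 7.80, rounded up to 8.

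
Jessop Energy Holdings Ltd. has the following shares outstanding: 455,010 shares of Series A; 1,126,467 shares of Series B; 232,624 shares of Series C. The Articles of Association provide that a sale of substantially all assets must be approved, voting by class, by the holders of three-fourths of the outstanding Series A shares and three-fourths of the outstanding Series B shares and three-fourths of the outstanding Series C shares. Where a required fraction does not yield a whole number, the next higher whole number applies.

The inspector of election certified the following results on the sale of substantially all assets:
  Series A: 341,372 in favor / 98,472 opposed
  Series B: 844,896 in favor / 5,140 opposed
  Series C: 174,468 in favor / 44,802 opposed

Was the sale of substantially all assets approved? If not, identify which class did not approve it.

Series A: 3/4 of 455010 = 341257.50, rounded up to 341258; 341,258 required, 341,372 in favor — approved.
Series B: 3/4 of 1126467 = 844850.25, rounded up to 844851; 844,851 required, 844,896 in favor — approved.
Series C: 3/4 of 232624 = 174468; 174,468 required, 174,468 in favor — approved.

Approved — every class gave the required vote.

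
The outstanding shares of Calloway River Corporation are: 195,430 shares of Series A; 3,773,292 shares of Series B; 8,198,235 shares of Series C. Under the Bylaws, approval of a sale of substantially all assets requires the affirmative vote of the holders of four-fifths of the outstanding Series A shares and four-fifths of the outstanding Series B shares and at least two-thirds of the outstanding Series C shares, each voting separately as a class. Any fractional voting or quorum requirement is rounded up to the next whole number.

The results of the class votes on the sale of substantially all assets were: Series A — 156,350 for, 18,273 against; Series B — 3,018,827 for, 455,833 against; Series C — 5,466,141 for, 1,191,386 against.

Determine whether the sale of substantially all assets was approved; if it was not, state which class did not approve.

Approved — every class gave the required vote.

Series A: 4/5 of 195430 = 156344; 156,344 required, 156,350 in favor — approved.
Series B: 4/5 of 3773292 = 3018633.60, rounded up to 3018634; 3,018,634 required, 3,018,827 in favor — approved.
Series C: 2/3 of 8198235 = 5465490; 5,465,490 required, 5,466,141 in favor — approved.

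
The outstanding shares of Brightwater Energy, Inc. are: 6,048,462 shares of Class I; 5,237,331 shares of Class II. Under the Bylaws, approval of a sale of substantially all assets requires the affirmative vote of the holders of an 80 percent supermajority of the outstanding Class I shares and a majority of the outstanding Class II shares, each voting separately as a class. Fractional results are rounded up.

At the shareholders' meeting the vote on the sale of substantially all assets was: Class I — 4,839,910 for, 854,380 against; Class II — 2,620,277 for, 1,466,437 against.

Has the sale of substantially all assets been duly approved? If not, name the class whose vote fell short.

Approved — every class gave the required vote.

Class I: 4/5 of 6048462 = 4838769.60, rounded up to 4838770; 4,838,770 required, 4,839,910 in favor — approved.
Class II: a majority of 5237331 is 2618666; 2,618,666 required, 2,620,277 in favor — approved.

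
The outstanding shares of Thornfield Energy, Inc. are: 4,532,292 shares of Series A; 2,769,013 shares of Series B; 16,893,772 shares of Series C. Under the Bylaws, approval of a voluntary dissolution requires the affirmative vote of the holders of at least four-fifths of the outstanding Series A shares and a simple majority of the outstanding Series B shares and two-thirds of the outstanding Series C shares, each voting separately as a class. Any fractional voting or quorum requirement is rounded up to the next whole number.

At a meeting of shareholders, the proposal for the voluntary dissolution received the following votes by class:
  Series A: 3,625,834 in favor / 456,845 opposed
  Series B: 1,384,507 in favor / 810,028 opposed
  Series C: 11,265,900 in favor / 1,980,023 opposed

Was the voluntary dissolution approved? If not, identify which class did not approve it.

Approved — every class gave the required vote.

Series A: 4/5 of 4532292 = 3625833.60, rounded up to 3625834; 3,625,834 required, 3,625,834 in favor — approved.
Series B: a majority of 2769013 is 1384507; 1,384,507 required, 1,384,507 in favor — approved.
Series C: 2/3 of 16893772 = 11262514.67, rounded up to 11262515; 11,262,515 required, 11,265,900 in favor — approved.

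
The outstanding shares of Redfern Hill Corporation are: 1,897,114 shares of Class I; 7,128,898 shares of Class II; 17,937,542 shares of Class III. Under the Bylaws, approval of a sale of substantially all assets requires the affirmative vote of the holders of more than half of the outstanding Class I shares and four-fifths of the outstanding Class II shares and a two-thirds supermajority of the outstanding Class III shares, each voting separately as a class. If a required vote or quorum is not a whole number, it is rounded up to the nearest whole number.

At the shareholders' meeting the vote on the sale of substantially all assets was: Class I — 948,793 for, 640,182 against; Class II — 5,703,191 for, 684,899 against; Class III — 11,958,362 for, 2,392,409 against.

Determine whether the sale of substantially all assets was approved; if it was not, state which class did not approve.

Class I: a majority of 1897114 is 948558; 948,558 required, 948,793 in favor — approved.
Class II: 4/5 of 7128898 = 5703118.40, rounded up to 5703119; 5,703,119 required, 5,703,191 in favor — approved.
Class III: 2/3 of 17937542 = 11958361.33, rounded up to 11958362; 11,958,362 required, 11,958,362 in favor — approved.

Approved — every class gave the required vote.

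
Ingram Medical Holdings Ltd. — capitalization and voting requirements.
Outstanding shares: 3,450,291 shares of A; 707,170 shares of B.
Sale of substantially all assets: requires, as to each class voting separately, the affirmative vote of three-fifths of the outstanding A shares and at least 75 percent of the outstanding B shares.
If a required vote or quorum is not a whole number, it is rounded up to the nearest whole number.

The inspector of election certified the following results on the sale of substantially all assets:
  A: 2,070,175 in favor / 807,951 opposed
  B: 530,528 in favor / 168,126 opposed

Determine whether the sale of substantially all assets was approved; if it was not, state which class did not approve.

Approved — every class gave the required vote.

A: 3/5 of 3450291 = 2070174.60, rounded up to 2070175; 2,070,175 required, 2,070,175 in favor — approved.
B: 3/4 of 707170 = 530377.50, rounded up to 530378; 530,378 required, 530,528 in favor — approved.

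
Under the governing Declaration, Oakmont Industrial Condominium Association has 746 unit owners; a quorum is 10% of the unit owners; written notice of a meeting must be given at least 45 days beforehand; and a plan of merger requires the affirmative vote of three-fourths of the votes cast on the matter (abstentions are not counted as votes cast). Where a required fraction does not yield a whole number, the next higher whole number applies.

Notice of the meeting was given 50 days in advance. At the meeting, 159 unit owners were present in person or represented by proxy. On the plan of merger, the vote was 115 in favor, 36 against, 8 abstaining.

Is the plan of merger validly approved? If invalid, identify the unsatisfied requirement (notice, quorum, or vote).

Valid — all requirements satisfied.

Notice: 50 days given; 45 required. Satisfied.
Quorum: 10% of 746 = 74.60, rounded up to 75; 159 present. Satisfied.
Vote: requires three-fourths of the votes cast (159 − 8 abstaining = 151); 3/4 of 151 = 113.25, rounded up to 114, so 114 needed; 115 in favor. Satisfied.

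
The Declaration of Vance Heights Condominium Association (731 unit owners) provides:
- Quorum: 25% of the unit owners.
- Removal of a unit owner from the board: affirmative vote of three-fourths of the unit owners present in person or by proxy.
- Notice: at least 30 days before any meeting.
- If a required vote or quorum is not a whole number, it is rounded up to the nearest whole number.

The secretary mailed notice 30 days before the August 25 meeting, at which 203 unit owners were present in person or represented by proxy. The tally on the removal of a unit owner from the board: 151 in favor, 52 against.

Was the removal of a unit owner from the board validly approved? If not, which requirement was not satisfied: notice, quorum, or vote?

Invalid — vote requirement not satisfied.

Notice: 30 days given; 30 required. Satisfied.
Quorum: 25% of 731 = 182.75, rounded up to 183; 203 present. Satisfied.
Vote: requires three-fourths of those present (203); 3/4 of 203 = 152.25, rounded up to 153, so 153 needed; 151 in favor. Not satisfied.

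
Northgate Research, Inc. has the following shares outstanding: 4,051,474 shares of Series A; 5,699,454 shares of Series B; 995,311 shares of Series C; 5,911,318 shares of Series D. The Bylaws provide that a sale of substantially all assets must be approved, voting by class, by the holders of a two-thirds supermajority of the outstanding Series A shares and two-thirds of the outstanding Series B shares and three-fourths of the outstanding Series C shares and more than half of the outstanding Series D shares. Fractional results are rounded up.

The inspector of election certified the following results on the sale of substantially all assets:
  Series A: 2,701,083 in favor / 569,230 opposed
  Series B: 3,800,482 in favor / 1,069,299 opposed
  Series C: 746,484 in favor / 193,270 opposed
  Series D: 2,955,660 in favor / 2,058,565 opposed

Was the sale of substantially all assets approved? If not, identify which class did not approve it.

Approved — every class gave the required vote.

Series A: 2/3 of 4051474 = 2700982.67, rounded up to 2700983; 2,700,983 required, 2,701,083 in favor — approved.
Series B: 2/3 of 5699454 = 3799636; 3,799,636 required, 3,800,482 in favor — approved.
Series C: 3/4 of 995311 = 746483.25, rounded up to 746484; 746,484 required, 746,484 in favor — approved.
Series D: a majority of 5911318 is 2955660; 2,955,660 required, 2,955,660 in favor — approved.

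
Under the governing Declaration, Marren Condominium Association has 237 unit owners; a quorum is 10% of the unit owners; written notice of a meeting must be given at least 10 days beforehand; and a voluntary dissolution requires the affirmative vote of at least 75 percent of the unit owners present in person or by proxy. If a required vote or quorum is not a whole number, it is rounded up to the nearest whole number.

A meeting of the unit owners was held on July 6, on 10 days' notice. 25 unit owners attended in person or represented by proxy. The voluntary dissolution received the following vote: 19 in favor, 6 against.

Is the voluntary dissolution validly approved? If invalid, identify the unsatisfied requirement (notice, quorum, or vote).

Notice: 10 days given; 10 required. Satisfied.
Quorum: 10% of 237 = 23.70, rounded up to 24; 25 present. Satisfied.
Vote: requires three-fourths of those present (25); 3/4 of 25 = 18.75, rounded up to 19, so 19 needed; 19 in favor. Satisfied.

Valid — all requirements satisfied.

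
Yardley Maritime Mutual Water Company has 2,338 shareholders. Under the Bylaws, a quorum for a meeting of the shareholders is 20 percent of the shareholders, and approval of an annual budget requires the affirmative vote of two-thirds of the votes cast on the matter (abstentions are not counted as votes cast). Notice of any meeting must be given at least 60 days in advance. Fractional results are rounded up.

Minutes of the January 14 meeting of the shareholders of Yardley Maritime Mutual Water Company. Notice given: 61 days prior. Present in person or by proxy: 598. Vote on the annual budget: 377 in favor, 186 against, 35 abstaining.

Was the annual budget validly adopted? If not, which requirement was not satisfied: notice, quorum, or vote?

Notice: 61 days given; 60 required. Satisfied.
Quorum: 20% of 2,338 = 467.60, rounded up to 468; 598 present. Satisfied.
Vote: requires two-thirds of the votes cast (598 − 35 abstaining = 563); 2/3 of 563 = 375.33, rounded up to 376, so 376 needed; 377 in favor. Satisfied.

Valid — all requirements satisfied.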